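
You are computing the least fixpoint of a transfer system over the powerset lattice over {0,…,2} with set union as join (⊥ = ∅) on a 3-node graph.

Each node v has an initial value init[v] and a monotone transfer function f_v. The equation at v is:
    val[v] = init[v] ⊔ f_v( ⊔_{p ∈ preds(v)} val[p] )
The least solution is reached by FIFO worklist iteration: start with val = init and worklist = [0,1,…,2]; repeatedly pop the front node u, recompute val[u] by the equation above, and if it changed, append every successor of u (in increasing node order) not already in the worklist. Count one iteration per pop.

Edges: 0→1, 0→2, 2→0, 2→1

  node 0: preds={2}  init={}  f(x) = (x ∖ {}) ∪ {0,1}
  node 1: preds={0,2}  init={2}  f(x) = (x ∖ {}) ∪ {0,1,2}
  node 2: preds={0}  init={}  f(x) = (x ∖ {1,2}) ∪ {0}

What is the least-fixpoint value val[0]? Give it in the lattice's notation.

{0,1}

Trace (5 dequeues):
  [1] u=0 | in {} | out {0,1} | prev {} | push {}
  [2] u=1 | in {0,1} | out {0,1,2} | prev {2} | push {}
  [3] u=2 | in {0,1} | out {0} | prev {} | push {0,1}
  [4] u=0 | in {0} | out {0,1} | ==
  [5] u=1 | in {0,1} | out {0,1,2} | ==

Converged values:
  [0] {0,1}
  [1] {0,1,2}
  [2] {0}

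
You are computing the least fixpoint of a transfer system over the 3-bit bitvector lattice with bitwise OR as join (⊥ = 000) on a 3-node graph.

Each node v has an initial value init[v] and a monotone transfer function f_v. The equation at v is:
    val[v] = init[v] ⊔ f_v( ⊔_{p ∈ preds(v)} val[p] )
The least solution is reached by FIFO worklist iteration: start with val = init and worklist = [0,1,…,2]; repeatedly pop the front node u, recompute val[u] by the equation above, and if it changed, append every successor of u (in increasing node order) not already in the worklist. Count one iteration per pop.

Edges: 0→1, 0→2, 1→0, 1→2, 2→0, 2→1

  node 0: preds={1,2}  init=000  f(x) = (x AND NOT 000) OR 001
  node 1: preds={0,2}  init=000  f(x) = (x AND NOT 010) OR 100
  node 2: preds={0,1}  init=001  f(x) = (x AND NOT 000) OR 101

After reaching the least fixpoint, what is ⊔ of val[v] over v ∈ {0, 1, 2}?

Trace (6 dequeues):
  [1] u=0 | in 001 | out 001 | prev 000 | push {}
  [2] u=1 | in 001 | out 101 | prev 000 | push {0}
  [3] u=2 | in 101 | out 101 | prev 001 | push {1}
  [4] u=0 | in 101 | out 101 | prev 001 | push {2}
  [5] u=1 | in 101 | out 101 | ==
  [6] u=2 | in 101 | out 101 | ==

Converged values:
  [0] 101
  [1] 101
  [2] 101

101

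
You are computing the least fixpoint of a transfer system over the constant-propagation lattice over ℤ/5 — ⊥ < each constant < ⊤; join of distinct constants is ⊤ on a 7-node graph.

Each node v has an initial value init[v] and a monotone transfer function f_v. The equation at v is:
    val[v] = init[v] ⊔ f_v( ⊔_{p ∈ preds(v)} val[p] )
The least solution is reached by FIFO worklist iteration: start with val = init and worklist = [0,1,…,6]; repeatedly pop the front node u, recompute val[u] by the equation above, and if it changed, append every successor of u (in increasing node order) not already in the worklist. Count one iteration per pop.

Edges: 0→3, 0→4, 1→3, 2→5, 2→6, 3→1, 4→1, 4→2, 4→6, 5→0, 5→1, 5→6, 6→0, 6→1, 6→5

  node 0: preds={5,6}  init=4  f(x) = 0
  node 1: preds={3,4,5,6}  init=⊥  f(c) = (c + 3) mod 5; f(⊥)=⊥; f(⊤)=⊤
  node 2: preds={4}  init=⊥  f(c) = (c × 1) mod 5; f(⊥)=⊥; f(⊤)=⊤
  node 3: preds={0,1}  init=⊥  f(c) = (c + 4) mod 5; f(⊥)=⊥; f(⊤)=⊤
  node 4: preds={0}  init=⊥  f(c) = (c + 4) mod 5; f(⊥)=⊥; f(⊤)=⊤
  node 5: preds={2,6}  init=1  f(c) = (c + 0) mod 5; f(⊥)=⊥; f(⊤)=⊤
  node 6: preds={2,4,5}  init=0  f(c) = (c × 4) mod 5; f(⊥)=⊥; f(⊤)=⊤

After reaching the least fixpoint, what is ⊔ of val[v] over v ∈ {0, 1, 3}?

Trace (12 dequeues):
  [1] u=0 | in ⊤ | out ⊤ | prev 4 | push {}
  [2] u=1 | in ⊤ | out ⊤ | prev ⊥ | push {}
  [3] u=2 | in ⊥ | out ⊥ | ==
  [4] u=3 | in ⊤ | out ⊤ | prev ⊥ | push {1}
  [5] u=4 | in ⊤ | out ⊤ | prev ⊥ | push {2}
  [6] u=5 | in 0 | out ⊤ | prev 1 | push {0}
  [7] u=6 | in ⊤ | out ⊤ | prev 0 | push {5}
  [8] u=1 | in ⊤ | out ⊤ | ==
  [9] u=2 | in ⊤ | out ⊤ | prev ⊥ | push {6}
  [10] u=0 | in ⊤ | out ⊤ | ==
  [11] u=5 | in ⊤ | out ⊤ | ==
  [12] u=6 | in ⊤ | out ⊤ | ==

Converged values:
  [0] ⊤
  [1] ⊤
  [2] ⊤
  [3] ⊤
  [4] ⊤
  [5] ⊤
  [6] ⊤

⊤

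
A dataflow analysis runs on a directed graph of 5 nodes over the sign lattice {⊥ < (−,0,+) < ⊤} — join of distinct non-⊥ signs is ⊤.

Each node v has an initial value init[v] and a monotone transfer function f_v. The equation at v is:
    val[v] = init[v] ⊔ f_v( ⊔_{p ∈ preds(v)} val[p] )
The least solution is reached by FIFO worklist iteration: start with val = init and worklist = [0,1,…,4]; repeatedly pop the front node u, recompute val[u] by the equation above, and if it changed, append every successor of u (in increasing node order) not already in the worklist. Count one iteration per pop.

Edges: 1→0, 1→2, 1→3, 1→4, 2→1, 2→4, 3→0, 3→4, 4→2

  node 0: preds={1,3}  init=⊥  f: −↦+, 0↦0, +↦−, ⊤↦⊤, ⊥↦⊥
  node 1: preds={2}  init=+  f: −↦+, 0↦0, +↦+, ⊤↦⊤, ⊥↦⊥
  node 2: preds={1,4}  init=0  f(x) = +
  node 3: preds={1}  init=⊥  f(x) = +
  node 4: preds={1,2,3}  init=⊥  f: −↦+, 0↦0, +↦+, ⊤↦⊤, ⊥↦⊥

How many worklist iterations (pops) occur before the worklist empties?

8

Trace (8 dequeues):
  [1] u=0 | in + | out − | prev ⊥ | push {}
  [2] u=1 | in 0 | out ⊤ | prev + | push {0}
  [3] u=2 | in ⊤ | out ⊤ | prev 0 | push {1}
  [4] u=3 | in ⊤ | out + | prev ⊥ | push {}
  [5] u=4 | in ⊤ | out ⊤ | prev ⊥ | push {2}
  [6] u=0 | in ⊤ | out ⊤ | prev − | push {}
  [7] u=1 | in ⊤ | out ⊤ | ==
  [8] u=2 | in ⊤ | out ⊤ | ==

Converged values:
  [0] ⊤
  [1] ⊤
  [2] ⊤
  [3] +
  [4] ⊤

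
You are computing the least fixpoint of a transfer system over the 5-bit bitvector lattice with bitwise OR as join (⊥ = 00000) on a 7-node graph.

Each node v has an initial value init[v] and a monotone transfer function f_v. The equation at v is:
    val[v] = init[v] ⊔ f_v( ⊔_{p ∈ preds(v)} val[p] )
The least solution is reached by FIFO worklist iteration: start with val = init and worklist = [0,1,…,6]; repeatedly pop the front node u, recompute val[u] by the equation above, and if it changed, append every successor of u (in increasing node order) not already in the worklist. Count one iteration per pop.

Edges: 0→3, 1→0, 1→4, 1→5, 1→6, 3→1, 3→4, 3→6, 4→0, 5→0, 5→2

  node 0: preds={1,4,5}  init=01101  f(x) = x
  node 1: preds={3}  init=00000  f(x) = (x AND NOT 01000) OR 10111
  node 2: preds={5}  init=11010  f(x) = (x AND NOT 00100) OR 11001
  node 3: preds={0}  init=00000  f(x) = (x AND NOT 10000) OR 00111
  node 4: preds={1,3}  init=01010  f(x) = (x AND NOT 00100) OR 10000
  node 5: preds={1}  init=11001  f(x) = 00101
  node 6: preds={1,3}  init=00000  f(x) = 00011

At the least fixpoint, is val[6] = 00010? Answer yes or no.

Worklist (10 pops):
  #1 pop 0: in=11011 → 11111 (was 01101); enqueue []
  #2 pop 1: in=00000 → 10111 (was 00000); enqueue [0]
  #3 pop 2: in=11001 → 11011 (was 11010); enqueue []
  #4 pop 3: in=11111 → 01111 (was 00000); enqueue [1]
  #5 pop 4: in=11111 → 11011 (was 01010); enqueue []
  #6 pop 5: in=10111 → 11101 (was 11001); enqueue [2]
  #7 pop 6: in=11111 → 00011 (was 00000); enqueue []
  #8 pop 0: in=11111 → 11111 (no change)
  #9 pop 1: in=01111 → 10111 (no change)
  #10 pop 2: in=11101 → 11011 (no change)

Fixpoint:
  val[0] = 11111
  val[1] = 10111
  val[2] = 11011
  val[3] = 01111
  val[4] = 11011
  val[5] = 11101
  val[6] = 00011

no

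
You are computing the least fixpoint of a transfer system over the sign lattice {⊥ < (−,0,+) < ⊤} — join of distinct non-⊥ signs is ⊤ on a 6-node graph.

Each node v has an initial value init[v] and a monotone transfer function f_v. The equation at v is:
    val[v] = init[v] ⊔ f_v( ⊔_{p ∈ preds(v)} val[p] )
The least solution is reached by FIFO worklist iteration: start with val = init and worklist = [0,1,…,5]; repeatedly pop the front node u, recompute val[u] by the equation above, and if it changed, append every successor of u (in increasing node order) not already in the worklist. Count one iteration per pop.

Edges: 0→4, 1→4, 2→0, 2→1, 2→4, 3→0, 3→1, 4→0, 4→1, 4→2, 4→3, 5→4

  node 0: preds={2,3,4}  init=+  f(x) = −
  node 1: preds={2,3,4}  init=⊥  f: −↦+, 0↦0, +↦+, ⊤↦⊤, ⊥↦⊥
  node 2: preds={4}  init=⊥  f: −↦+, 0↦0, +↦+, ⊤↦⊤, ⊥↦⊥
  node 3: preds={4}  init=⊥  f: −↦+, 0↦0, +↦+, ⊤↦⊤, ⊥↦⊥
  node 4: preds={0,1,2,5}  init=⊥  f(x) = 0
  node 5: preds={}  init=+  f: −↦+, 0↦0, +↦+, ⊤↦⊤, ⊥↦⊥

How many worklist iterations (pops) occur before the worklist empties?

Iteration log — 13 steps:
  step 1. node 0  ⊔preds=⊥  new=⊤  old=+  +wl: 
  step 2. node 1  ⊔preds=⊥  new=⊥  stable
  step 3. node 2  ⊔preds=⊥  new=⊥  stable
  step 4. node 3  ⊔preds=⊥  new=⊥  stable
  step 5. node 4  ⊔preds=⊤  new=0  old=⊥  +wl: 0,1,2,3
  step 6. node 5  ⊔preds=⊥  new=+  stable
  step 7. node 0  ⊔preds=0  new=⊤  stable
  step 8. node 1  ⊔preds=0  new=0  old=⊥  +wl: 4
  step 9. node 2  ⊔preds=0  new=0  old=⊥  +wl: 0,1
  step 10. node 3  ⊔preds=0  new=0  old=⊥  +wl: 
  step 11. node 4  ⊔preds=⊤  new=0  stable
  step 12. node 0  ⊔preds=0  new=⊤  stable
  step 13. node 1  ⊔preds=0  new=0  stable

Least fixpoint reached:
  node 0: ⊤
  node 1: 0
  node 2: 0
  node 3: 0
  node 4: 0
  node 5: +

13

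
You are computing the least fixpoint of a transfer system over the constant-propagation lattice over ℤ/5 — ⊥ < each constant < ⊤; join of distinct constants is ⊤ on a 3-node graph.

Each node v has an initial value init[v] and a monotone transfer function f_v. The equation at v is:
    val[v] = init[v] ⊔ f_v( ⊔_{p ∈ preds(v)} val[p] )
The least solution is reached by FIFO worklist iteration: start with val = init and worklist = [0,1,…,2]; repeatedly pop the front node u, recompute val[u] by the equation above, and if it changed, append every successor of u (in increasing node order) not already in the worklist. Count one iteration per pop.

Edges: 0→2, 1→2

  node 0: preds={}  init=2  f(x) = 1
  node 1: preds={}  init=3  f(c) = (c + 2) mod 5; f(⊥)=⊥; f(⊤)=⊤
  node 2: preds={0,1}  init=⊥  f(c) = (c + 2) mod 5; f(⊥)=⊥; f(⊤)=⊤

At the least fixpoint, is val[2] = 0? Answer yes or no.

no

Trace (3 dequeues):
  [1] u=0 | in ⊥ | out ⊤ | prev 2 | push {}
  [2] u=1 | in ⊥ | out 3 | ==
  [3] u=2 | in ⊤ | out ⊤ | prev ⊥ | push {}

Converged values:
  [0] ⊤
  [1] 3
  [2] ⊤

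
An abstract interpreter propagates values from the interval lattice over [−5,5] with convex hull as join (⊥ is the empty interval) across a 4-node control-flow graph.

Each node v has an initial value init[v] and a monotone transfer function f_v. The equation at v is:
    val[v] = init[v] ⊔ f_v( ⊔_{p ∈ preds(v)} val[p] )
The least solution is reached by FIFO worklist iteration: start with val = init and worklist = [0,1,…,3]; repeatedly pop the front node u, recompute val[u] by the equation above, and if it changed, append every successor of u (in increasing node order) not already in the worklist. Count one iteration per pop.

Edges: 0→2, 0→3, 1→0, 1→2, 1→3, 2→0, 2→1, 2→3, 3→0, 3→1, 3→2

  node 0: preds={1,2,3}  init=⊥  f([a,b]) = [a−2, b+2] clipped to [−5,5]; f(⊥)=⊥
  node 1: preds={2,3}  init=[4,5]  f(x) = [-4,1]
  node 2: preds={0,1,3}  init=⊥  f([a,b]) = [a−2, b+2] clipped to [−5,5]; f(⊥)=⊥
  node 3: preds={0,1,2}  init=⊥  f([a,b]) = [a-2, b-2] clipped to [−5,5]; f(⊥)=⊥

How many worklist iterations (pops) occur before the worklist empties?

8

Iteration log — 8 steps:
  step 1. node 0  ⊔preds=[4,5]  new=[2,5]  old=⊥  +wl: 
  step 2. node 1  ⊔preds=⊥  new=[-4,5]  old=[4,5]  +wl: 0
  step 3. node 2  ⊔preds=[-4,5]  new=[-5,5]  old=⊥  +wl: 1
  step 4. node 3  ⊔preds=[-5,5]  new=[-5,3]  old=⊥  +wl: 2
  step 5. node 0  ⊔preds=[-5,5]  new=[-5,5]  old=[2,5]  +wl: 3
  step 6. node 1  ⊔preds=[-5,5]  new=[-4,5]  stable
  step 7. node 2  ⊔preds=[-5,5]  new=[-5,5]  stable
  step 8. node 3  ⊔preds=[-5,5]  new=[-5,3]  stable

Least fixpoint reached:
  node 0: [-5,5]
  node 1: [-4,5]
  node 2: [-5,5]
  node 3: [-5,3]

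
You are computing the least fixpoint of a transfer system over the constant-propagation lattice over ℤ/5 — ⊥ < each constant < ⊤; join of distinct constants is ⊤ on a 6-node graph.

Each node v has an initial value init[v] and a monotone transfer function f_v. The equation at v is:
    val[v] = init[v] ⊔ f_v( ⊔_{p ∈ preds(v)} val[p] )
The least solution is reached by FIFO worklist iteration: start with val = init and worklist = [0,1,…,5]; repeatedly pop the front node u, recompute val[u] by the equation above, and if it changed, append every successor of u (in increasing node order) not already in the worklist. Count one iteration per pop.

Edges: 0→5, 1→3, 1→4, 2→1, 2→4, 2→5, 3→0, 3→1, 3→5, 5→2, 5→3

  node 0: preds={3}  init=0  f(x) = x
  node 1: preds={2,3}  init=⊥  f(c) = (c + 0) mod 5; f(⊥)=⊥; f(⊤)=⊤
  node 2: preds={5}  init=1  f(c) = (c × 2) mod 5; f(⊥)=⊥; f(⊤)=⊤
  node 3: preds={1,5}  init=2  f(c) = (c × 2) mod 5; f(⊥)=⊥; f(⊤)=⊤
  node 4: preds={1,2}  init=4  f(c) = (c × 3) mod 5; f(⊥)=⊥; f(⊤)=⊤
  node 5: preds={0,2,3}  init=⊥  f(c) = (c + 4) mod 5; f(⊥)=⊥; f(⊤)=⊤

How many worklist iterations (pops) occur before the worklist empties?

13

Worklist (13 pops):
  #1 pop 0: in=2 → ⊤ (was 0); enqueue []
  #2 pop 1: in=⊤ → ⊤ (was ⊥); enqueue []
  #3 pop 2: in=⊥ → 1 (no change)
  #4 pop 3: in=⊤ → ⊤ (was 2); enqueue [0,1]
  #5 pop 4: in=⊤ → ⊤ (was 4); enqueue []
  #6 pop 5: in=⊤ → ⊤ (was ⊥); enqueue [2,3]
  #7 pop 0: in=⊤ → ⊤ (no change)
  #8 pop 1: in=⊤ → ⊤ (no change)
  #9 pop 2: in=⊤ → ⊤ (was 1); enqueue [1,4,5]
  #10 pop 3: in=⊤ → ⊤ (no change)
  #11 pop 1: in=⊤ → ⊤ (no change)
  #12 pop 4: in=⊤ → ⊤ (no change)
  #13 pop 5: in=⊤ → ⊤ (no change)

Fixpoint:
  val[0] = ⊤
  val[1] = ⊤
  val[2] = ⊤
  val[3] = ⊤
  val[4] = ⊤
  val[5] = ⊤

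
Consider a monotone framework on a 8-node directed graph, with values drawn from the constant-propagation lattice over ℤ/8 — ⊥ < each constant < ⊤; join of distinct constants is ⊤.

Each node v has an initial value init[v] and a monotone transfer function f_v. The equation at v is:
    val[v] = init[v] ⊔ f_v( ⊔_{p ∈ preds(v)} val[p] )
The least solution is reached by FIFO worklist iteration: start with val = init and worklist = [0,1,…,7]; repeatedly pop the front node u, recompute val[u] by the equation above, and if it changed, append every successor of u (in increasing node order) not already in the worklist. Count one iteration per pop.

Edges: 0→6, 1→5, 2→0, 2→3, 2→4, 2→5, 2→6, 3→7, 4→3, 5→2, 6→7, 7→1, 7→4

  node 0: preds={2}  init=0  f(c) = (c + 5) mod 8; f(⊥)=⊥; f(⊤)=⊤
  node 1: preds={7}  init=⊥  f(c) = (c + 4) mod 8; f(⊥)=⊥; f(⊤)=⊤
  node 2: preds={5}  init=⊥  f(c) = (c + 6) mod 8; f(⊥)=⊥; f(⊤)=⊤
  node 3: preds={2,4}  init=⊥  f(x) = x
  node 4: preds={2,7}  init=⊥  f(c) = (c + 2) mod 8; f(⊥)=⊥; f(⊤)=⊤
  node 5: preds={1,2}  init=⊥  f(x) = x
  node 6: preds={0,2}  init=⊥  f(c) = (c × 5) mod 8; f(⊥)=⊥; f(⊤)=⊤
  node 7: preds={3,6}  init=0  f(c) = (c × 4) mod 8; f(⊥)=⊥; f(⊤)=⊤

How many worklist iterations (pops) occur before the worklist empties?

Trace (25 dequeues):
  [1] u=0 | in ⊥ | out 0 | ==
  [2] u=1 | in 0 | out 4 | prev ⊥ | push {}
  [3] u=2 | in ⊥ | out ⊥ | ==
  [4] u=3 | in ⊥ | out ⊥ | ==
  [5] u=4 | in 0 | out 2 | prev ⊥ | push {3}
  [6] u=5 | in 4 | out 4 | prev ⊥ | push {2}
  [7] u=6 | in 0 | out 0 | prev ⊥ | push {}
  [8] u=7 | in 0 | out 0 | ==
  [9] u=3 | in 2 | out 2 | prev ⊥ | push {7}
  [10] u=2 | in 4 | out 2 | prev ⊥ | push {0,3,4,5,6}
  [11] u=7 | in ⊤ | out ⊤ | prev 0 | push {1}
  [12] u=0 | in 2 | out ⊤ | prev 0 | push {}
  [13] u=3 | in 2 | out 2 | ==
  [14] u=4 | in ⊤ | out ⊤ | prev 2 | push {3}
  [15] u=5 | in ⊤ | out ⊤ | prev 4 | push {2}
  [16] u=6 | in ⊤ | out ⊤ | prev 0 | push {7}
  [17] u=1 | in ⊤ | out ⊤ | prev 4 | push {5}
  [18] u=3 | in ⊤ | out ⊤ | prev 2 | push {}
  [19] u=2 | in ⊤ | out ⊤ | prev 2 | push {0,3,4,6}
  [20] u=7 | in ⊤ | out ⊤ | ==
  [21] u=5 | in ⊤ | out ⊤ | ==
  [22] u=0 | in ⊤ | out ⊤ | ==
  [23] u=3 | in ⊤ | out ⊤ | ==
  [24] u=4 | in ⊤ | out ⊤ | ==
  [25] u=6 | in ⊤ | out ⊤ | ==

Converged values:
  [0] ⊤
  [1] ⊤
  [2] ⊤
  [3] ⊤
  [4] ⊤
  [5] ⊤
  [6] ⊤
  [7] ⊤

25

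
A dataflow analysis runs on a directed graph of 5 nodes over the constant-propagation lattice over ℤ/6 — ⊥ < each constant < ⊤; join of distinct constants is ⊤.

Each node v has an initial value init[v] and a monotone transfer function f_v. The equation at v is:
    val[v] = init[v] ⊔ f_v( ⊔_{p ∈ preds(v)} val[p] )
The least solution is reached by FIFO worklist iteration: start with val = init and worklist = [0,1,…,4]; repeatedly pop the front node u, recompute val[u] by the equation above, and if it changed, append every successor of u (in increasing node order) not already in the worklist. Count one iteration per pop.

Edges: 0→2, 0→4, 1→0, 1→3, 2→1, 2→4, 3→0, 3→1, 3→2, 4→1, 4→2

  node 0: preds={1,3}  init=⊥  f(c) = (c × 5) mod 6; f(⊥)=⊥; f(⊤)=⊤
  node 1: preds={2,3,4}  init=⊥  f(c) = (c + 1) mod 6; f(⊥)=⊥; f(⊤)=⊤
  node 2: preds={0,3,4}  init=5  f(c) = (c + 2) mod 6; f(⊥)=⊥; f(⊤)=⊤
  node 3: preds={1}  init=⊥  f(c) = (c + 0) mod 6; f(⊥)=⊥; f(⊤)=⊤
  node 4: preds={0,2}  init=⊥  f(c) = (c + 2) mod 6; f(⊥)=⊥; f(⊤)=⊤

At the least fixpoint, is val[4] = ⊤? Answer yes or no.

yes

Iteration log — 15 steps:
  step 1. node 0  ⊔preds=⊥  new=⊥  stable
  step 2. node 1  ⊔preds=5  new=0  old=⊥  +wl: 0
  step 3. node 2  ⊔preds=⊥  new=5  stable
  step 4. node 3  ⊔preds=0  new=0  old=⊥  +wl: 1,2
  step 5. node 4  ⊔preds=5  new=1  old=⊥  +wl: 
  step 6. node 0  ⊔preds=0  new=0  old=⊥  +wl: 4
  step 7. node 1  ⊔preds=⊤  new=⊤  old=0  +wl: 0,3
  step 8. node 2  ⊔preds=⊤  new=⊤  old=5  +wl: 1
  step 9. node 4  ⊔preds=⊤  new=⊤  old=1  +wl: 2
  step 10. node 0  ⊔preds=⊤  new=⊤  old=0  +wl: 4
  step 11. node 3  ⊔preds=⊤  new=⊤  old=0  +wl: 0
  step 12. node 1  ⊔preds=⊤  new=⊤  stable
  step 13. node 2  ⊔preds=⊤  new=⊤  stable
  step 14. node 4  ⊔preds=⊤  new=⊤  stable
  step 15. node 0  ⊔preds=⊤  new=⊤  stable

Least fixpoint reached:
  node 0: ⊤
  node 1: ⊤
  node 2: ⊤
  node 3: ⊤
  node 4: ⊤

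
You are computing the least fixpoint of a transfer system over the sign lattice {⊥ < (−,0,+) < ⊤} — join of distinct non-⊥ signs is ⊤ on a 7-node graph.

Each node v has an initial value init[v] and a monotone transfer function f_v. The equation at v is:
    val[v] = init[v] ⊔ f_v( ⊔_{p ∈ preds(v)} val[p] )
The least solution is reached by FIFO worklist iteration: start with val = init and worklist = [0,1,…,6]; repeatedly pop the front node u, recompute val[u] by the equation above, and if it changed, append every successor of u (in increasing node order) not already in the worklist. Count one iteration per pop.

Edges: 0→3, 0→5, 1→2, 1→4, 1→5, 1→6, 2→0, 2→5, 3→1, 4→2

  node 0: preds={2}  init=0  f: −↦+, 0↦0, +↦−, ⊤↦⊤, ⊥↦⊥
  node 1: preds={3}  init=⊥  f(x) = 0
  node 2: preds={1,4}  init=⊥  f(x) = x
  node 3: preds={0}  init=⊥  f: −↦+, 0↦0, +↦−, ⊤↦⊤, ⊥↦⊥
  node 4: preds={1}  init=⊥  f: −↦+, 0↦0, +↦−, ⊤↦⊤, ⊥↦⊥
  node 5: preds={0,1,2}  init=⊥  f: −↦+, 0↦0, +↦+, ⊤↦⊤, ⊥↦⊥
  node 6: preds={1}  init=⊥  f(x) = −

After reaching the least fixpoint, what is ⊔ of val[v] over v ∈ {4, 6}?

⊤

Worklist (10 pops):
  #1 pop 0: in=⊥ → 0 (no change)
  #2 pop 1: in=⊥ → 0 (was ⊥); enqueue []
  #3 pop 2: in=0 → 0 (was ⊥); enqueue [0]
  #4 pop 3: in=0 → 0 (was ⊥); enqueue [1]
  #5 pop 4: in=0 → 0 (was ⊥); enqueue [2]
  #6 pop 5: in=0 → 0 (was ⊥); enqueue []
  #7 pop 6: in=0 → − (was ⊥); enqueue []
  #8 pop 0: in=0 → 0 (no change)
  #9 pop 1: in=0 → 0 (no change)
  #10 pop 2: in=0 → 0 (no change)

Fixpoint:
  val[0] = 0
  val[1] = 0
  val[2] = 0
  val[3] = 0
  val[4] = 0
  val[5] = 0
  val[6] = −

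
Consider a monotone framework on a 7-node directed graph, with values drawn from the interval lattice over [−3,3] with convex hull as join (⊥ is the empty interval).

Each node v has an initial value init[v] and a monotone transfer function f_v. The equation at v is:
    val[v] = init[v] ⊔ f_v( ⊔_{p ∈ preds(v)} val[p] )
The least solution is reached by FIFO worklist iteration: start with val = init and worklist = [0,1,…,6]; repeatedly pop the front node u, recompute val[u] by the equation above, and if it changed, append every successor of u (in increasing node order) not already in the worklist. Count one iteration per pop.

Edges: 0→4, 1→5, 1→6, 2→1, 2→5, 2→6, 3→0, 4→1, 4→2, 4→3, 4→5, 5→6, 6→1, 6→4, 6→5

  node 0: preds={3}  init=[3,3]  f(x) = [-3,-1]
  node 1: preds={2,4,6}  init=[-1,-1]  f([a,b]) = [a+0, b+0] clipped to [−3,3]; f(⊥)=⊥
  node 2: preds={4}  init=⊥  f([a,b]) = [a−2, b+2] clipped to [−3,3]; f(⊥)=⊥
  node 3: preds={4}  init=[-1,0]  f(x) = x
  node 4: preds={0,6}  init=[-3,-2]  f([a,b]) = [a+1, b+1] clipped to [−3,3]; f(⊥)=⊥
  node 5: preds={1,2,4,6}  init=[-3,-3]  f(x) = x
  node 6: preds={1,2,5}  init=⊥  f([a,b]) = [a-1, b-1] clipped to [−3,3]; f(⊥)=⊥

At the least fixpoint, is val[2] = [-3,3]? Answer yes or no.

yes

Trace (16 dequeues):
  [1] u=0 | in [-1,0] | out [-3,3] | prev [3,3] | push {}
  [2] u=1 | in [-3,-2] | out [-3,-1] | prev [-1,-1] | push {}
  [3] u=2 | in [-3,-2] | out [-3,0] | prev ⊥ | push {1}
  [4] u=3 | in [-3,-2] | out [-3,0] | prev [-1,0] | push {0}
  [5] u=4 | in [-3,3] | out [-3,3] | prev [-3,-2] | push {2,3}
  [6] u=5 | in [-3,3] | out [-3,3] | prev [-3,-3] | push {}
  [7] u=6 | in [-3,3] | out [-3,2] | prev ⊥ | push {4,5}
  [8] u=1 | in [-3,3] | out [-3,3] | prev [-3,-1] | push {6}
  [9] u=0 | in [-3,0] | out [-3,3] | ==
  [10] u=2 | in [-3,3] | out [-3,3] | prev [-3,0] | push {1}
  [11] u=3 | in [-3,3] | out [-3,3] | prev [-3,0] | push {0}
  [12] u=4 | in [-3,3] | out [-3,3] | ==
  [13] u=5 | in [-3,3] | out [-3,3] | ==
  [14] u=6 | in [-3,3] | out [-3,2] | ==
  [15] u=1 | in [-3,3] | out [-3,3] | ==
  [16] u=0 | in [-3,3] | out [-3,3] | ==

Converged values:
  [0] [-3,3]
  [1] [-3,3]
  [2] [-3,3]
  [3] [-3,3]
  [4] [-3,3]
  [5] [-3,3]
  [6] [-3,2]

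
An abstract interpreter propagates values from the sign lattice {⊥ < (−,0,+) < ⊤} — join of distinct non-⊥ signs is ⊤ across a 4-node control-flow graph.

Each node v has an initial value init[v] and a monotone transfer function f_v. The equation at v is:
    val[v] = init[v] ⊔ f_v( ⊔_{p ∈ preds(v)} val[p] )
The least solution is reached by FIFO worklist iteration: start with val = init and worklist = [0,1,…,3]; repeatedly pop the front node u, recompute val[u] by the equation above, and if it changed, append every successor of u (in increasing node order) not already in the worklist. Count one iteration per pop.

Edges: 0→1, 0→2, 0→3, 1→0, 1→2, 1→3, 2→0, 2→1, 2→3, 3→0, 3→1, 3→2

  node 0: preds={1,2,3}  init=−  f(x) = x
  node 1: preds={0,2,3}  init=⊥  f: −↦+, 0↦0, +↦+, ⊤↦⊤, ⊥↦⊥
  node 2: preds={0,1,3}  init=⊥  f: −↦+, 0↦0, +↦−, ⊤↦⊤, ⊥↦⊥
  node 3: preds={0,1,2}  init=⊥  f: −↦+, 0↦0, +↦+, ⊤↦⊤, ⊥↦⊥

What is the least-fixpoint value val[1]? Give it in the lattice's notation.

⊤

Worklist (9 pops):
  #1 pop 0: in=⊥ → − (no change)
  #2 pop 1: in=− → + (was ⊥); enqueue [0]
  #3 pop 2: in=⊤ → ⊤ (was ⊥); enqueue [1]
  #4 pop 3: in=⊤ → ⊤ (was ⊥); enqueue [2]
  #5 pop 0: in=⊤ → ⊤ (was −); enqueue [3]
  #6 pop 1: in=⊤ → ⊤ (was +); enqueue [0]
  #7 pop 2: in=⊤ → ⊤ (no change)
  #8 pop 3: in=⊤ → ⊤ (no change)
  #9 pop 0: in=⊤ → ⊤ (no change)

Fixpoint:
  val[0] = ⊤
  val[1] = ⊤
  val[2] = ⊤
  val[3] = ⊤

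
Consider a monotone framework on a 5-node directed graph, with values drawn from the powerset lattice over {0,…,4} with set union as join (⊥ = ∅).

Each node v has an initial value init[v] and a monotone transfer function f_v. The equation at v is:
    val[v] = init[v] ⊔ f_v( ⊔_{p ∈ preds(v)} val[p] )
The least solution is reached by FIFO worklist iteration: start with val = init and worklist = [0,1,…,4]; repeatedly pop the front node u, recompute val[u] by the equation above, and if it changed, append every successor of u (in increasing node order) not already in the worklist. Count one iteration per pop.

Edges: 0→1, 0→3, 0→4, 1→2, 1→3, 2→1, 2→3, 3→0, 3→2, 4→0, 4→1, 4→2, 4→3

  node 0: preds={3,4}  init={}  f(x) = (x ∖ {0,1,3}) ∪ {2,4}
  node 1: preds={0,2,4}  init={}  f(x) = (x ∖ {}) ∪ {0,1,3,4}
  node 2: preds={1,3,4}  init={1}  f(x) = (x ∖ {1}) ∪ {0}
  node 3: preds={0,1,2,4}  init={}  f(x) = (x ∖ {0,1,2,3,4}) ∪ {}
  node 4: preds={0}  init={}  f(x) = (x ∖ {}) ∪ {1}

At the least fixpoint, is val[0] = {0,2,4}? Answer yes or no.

no

Trace (9 dequeues):
  [1] u=0 | in {} | out {2,4} | prev {} | push {}
  [2] u=1 | in {1,2,4} | out {0,1,2,3,4} | prev {} | push {}
  [3] u=2 | in {0,1,2,3,4} | out {0,1,2,3,4} | prev {1} | push {1}
  [4] u=3 | in {0,1,2,3,4} | out {} | ==
  [5] u=4 | in {2,4} | out {1,2,4} | prev {} | push {0,2,3}
  [6] u=1 | in {0,1,2,3,4} | out {0,1,2,3,4} | ==
  [7] u=0 | in {1,2,4} | out {2,4} | ==
  [8] u=2 | in {0,1,2,3,4} | out {0,1,2,3,4} | ==
  [9] u=3 | in {0,1,2,3,4} | out {} | ==

Converged values:
  [0] {2,4}
  [1] {0,1,2,3,4}
  [2] {0,1,2,3,4}
  [3] {}
  [4] {1,2,4}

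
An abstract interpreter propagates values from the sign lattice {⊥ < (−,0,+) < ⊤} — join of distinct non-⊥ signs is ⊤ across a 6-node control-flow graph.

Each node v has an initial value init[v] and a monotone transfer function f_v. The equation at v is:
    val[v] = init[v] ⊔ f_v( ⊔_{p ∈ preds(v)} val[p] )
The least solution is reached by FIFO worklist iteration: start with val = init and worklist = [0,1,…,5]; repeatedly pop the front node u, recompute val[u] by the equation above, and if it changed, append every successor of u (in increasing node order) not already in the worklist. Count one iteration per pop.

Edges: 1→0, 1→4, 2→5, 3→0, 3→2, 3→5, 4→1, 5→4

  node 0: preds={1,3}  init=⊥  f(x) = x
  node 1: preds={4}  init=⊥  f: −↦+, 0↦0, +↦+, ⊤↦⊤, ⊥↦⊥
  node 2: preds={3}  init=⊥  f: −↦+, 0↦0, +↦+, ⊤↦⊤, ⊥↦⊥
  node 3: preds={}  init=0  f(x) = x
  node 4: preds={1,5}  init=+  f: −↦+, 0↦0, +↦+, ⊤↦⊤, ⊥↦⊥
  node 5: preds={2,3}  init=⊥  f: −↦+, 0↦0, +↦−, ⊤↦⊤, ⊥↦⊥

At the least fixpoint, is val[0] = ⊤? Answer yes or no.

yes

Worklist (11 pops):
  #1 pop 0: in=0 → 0 (was ⊥); enqueue []
  #2 pop 1: in=+ → + (was ⊥); enqueue [0]
  #3 pop 2: in=0 → 0 (was ⊥); enqueue []
  #4 pop 3: in=⊥ → 0 (no change)
  #5 pop 4: in=+ → + (no change)
  #6 pop 5: in=0 → 0 (was ⊥); enqueue [4]
  #7 pop 0: in=⊤ → ⊤ (was 0); enqueue []
  #8 pop 4: in=⊤ → ⊤ (was +); enqueue [1]
  #9 pop 1: in=⊤ → ⊤ (was +); enqueue [0,4]
  #10 pop 0: in=⊤ → ⊤ (no change)
  #11 pop 4: in=⊤ → ⊤ (no change)

Fixpoint:
  val[0] = ⊤
  val[1] = ⊤
  val[2] = 0
  val[3] = 0
  val[4] = ⊤
  val[5] = 0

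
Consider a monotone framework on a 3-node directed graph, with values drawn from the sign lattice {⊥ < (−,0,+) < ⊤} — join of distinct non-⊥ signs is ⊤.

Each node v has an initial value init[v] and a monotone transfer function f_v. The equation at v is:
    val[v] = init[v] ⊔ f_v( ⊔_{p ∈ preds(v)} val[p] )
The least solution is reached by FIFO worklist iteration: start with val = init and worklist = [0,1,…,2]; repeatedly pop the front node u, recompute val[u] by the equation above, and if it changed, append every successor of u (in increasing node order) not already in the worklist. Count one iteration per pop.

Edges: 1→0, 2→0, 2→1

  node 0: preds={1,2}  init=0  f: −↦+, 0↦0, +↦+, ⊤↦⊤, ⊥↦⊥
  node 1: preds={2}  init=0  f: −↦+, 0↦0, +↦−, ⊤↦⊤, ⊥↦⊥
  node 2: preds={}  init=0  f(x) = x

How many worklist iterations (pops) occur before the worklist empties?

Iteration log — 3 steps:
  step 1. node 0  ⊔preds=0  new=0  stable
  step 2. node 1  ⊔preds=0  new=0  stable
  step 3. node 2  ⊔preds=⊥  new=0  stable

Least fixpoint reached:
  node 0: 0
  node 1: 0
  node 2: 0

3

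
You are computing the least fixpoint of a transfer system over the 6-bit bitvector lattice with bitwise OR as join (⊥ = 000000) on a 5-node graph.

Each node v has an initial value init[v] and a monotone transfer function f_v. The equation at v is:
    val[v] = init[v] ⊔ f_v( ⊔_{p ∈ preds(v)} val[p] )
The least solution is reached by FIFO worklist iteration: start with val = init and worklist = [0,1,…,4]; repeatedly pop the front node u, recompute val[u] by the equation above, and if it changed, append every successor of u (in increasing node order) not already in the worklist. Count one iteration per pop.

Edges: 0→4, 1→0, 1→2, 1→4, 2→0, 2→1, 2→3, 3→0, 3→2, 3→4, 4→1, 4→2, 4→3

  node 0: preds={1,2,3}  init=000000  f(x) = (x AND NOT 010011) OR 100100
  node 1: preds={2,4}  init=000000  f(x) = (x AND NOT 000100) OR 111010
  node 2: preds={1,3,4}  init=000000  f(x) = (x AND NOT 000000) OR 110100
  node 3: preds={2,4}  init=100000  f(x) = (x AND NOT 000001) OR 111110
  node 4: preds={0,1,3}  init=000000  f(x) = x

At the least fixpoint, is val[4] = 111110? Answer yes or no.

Iteration log — 10 steps:
  step 1. node 0  ⊔preds=100000  new=100100  old=000000  +wl: 
  step 2. node 1  ⊔preds=000000  new=111010  old=000000  +wl: 0
  step 3. node 2  ⊔preds=111010  new=111110  old=000000  +wl: 1
  step 4. node 3  ⊔preds=111110  new=111110  old=100000  +wl: 2
  step 5. node 4  ⊔preds=111110  new=111110  old=000000  +wl: 3
  step 6. node 0  ⊔preds=111110  new=101100  old=100100  +wl: 4
  step 7. node 1  ⊔preds=111110  new=111010  stable
  step 8. node 2  ⊔preds=111110  new=111110  stable
  step 9. node 3  ⊔preds=111110  new=111110  stable
  step 10. node 4  ⊔preds=111110  new=111110  stable

Least fixpoint reached:
  node 0: 101100
  node 1: 111010
  node 2: 111110
  node 3: 111110
  node 4: 111110

yes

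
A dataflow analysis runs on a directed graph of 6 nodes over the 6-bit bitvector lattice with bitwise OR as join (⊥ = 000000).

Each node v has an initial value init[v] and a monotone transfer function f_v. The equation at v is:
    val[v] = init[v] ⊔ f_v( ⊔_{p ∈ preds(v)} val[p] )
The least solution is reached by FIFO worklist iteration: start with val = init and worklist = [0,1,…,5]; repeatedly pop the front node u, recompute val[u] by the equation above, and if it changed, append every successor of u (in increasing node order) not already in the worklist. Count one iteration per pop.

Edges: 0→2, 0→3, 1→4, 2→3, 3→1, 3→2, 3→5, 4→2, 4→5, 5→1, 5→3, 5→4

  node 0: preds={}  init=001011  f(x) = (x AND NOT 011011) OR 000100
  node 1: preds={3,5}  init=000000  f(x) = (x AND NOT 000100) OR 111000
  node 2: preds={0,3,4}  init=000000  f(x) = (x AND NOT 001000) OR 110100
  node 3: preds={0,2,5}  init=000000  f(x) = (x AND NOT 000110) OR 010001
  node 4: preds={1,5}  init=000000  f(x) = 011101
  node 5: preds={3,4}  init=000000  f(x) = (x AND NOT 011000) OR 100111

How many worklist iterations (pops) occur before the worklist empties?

10

Trace (10 dequeues):
  [1] u=0 | in 000000 | out 001111 | prev 001011 | push {}
  [2] u=1 | in 000000 | out 111000 | prev 000000 | push {}
  [3] u=2 | in 001111 | out 110111 | prev 000000 | push {}
  [4] u=3 | in 111111 | out 111001 | prev 000000 | push {1,2}
  [5] u=4 | in 111000 | out 011101 | prev 000000 | push {}
  [6] u=5 | in 111101 | out 100111 | prev 000000 | push {3,4}
  [7] u=1 | in 111111 | out 111011 | prev 111000 | push {}
  [8] u=2 | in 111111 | out 110111 | ==
  [9] u=3 | in 111111 | out 111001 | ==
  [10] u=4 | in 111111 | out 011101 | ==

Converged values:
  [0] 001111
  [1] 111011
  [2] 110111
  [3] 111001
  [4] 011101
  [5] 100111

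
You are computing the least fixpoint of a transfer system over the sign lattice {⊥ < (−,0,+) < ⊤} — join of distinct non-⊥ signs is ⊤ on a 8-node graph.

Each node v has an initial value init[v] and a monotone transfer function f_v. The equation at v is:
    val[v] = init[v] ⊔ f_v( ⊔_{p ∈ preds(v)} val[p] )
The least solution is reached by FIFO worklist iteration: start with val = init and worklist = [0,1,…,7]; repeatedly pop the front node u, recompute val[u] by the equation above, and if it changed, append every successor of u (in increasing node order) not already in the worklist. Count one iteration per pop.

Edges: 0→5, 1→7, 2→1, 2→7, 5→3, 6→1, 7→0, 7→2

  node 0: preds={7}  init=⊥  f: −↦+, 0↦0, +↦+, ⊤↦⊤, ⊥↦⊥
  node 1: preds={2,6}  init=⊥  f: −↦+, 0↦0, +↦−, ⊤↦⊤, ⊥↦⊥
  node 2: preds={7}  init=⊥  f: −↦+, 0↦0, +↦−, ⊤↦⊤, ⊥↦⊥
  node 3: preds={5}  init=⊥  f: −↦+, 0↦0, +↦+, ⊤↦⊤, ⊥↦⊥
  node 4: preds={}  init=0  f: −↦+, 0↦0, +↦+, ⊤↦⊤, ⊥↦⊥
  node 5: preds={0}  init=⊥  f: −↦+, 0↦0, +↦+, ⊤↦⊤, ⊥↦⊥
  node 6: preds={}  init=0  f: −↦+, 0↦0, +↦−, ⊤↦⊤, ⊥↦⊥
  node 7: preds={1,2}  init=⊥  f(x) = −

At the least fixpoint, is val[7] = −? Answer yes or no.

Worklist (14 pops):
  #1 pop 0: in=⊥ → ⊥ (no change)
  #2 pop 1: in=0 → 0 (was ⊥); enqueue []
  #3 pop 2: in=⊥ → ⊥ (no change)
  #4 pop 3: in=⊥ → ⊥ (no change)
  #5 pop 4: in=⊥ → 0 (no change)
  #6 pop 5: in=⊥ → ⊥ (no change)
  #7 pop 6: in=⊥ → 0 (no change)
  #8 pop 7: in=0 → − (was ⊥); enqueue [0,2]
  #9 pop 0: in=− → + (was ⊥); enqueue [5]
  #10 pop 2: in=− → + (was ⊥); enqueue [1,7]
  #11 pop 5: in=+ → + (was ⊥); enqueue [3]
  #12 pop 1: in=⊤ → ⊤ (was 0); enqueue []
  #13 pop 7: in=⊤ → − (no change)
  #14 pop 3: in=+ → + (was ⊥); enqueue []

Fixpoint:
  val[0] = +
  val[1] = ⊤
  val[2] = +
  val[3] = +
  val[4] = 0
  val[5] = +
  val[6] = 0
  val[7] = −

yes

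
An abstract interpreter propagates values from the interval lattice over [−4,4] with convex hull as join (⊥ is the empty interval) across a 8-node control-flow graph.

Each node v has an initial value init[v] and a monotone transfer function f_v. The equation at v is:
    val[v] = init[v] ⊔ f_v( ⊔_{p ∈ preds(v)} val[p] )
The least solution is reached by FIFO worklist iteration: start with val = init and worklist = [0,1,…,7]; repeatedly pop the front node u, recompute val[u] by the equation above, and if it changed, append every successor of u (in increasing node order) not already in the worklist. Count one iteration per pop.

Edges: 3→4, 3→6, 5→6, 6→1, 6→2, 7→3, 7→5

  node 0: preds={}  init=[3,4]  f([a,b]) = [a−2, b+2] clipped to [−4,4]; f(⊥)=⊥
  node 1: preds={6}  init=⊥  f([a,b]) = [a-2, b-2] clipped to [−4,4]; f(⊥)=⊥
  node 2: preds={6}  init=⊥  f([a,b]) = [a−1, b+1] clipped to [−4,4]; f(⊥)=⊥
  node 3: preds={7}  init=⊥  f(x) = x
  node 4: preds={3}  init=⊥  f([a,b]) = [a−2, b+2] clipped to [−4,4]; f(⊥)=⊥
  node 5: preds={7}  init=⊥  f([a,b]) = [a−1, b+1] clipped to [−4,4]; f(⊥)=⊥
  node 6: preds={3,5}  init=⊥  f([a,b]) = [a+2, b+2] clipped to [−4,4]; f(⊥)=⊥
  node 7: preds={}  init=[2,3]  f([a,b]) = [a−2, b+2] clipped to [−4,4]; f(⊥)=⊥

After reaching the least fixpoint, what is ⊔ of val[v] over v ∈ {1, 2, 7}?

Iteration log — 10 steps:
  step 1. node 0  ⊔preds=⊥  new=[3,4]  stable
  step 2. node 1  ⊔preds=⊥  new=⊥  stable
  step 3. node 2  ⊔preds=⊥  new=⊥  stable
  step 4. node 3  ⊔preds=[2,3]  new=[2,3]  old=⊥  +wl: 
  step 5. node 4  ⊔preds=[2,3]  new=[0,4]  old=⊥  +wl: 
  step 6. node 5  ⊔preds=[2,3]  new=[1,4]  old=⊥  +wl: 
  step 7. node 6  ⊔preds=[1,4]  new=[3,4]  old=⊥  +wl: 1,2
  step 8. node 7  ⊔preds=⊥  new=[2,3]  stable
  step 9. node 1  ⊔preds=[3,4]  new=[1,2]  old=⊥  +wl: 
  step 10. node 2  ⊔preds=[3,4]  new=[2,4]  old=⊥  +wl: 

Least fixpoint reached:
  node 0: [3,4]
  node 1: [1,2]
  node 2: [2,4]
  node 3: [2,3]
  node 4: [0,4]
  node 5: [1,4]
  node 6: [3,4]
  node 7: [2,3]

[1,4]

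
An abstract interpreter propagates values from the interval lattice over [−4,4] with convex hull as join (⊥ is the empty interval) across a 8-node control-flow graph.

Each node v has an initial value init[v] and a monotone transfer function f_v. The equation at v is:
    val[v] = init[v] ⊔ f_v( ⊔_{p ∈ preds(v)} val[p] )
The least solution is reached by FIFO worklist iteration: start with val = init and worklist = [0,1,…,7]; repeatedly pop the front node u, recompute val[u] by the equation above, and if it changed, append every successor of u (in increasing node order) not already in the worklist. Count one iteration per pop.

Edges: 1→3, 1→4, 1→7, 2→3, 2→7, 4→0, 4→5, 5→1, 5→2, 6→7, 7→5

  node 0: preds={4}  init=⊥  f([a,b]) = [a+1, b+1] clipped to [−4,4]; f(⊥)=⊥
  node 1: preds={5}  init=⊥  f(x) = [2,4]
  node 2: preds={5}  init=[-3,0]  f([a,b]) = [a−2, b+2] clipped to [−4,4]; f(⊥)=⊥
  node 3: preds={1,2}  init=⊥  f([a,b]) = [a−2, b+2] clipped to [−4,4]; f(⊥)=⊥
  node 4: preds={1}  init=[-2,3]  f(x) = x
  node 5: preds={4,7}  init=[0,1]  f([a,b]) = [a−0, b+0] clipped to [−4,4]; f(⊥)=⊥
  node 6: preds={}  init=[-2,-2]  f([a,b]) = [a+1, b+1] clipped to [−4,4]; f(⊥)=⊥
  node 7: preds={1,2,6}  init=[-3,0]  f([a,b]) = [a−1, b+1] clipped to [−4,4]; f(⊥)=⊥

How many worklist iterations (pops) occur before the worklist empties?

16

Iteration log — 16 steps:
  step 1. node 0  ⊔preds=[-2,3]  new=[-1,4]  old=⊥  +wl: 
  step 2. node 1  ⊔preds=[0,1]  new=[2,4]  old=⊥  +wl: 
  step 3. node 2  ⊔preds=[0,1]  new=[-3,3]  old=[-3,0]  +wl: 
  step 4. node 3  ⊔preds=[-3,4]  new=[-4,4]  old=⊥  +wl: 
  step 5. node 4  ⊔preds=[2,4]  new=[-2,4]  old=[-2,3]  +wl: 0
  step 6. node 5  ⊔preds=[-3,4]  new=[-3,4]  old=[0,1]  +wl: 1,2
  step 7. node 6  ⊔preds=⊥  new=[-2,-2]  stable
  step 8. node 7  ⊔preds=[-3,4]  new=[-4,4]  old=[-3,0]  +wl: 5
  step 9. node 0  ⊔preds=[-2,4]  new=[-1,4]  stable
  step 10. node 1  ⊔preds=[-3,4]  new=[2,4]  stable
  step 11. node 2  ⊔preds=[-3,4]  new=[-4,4]  old=[-3,3]  +wl: 3,7
  step 12. node 5  ⊔preds=[-4,4]  new=[-4,4]  old=[-3,4]  +wl: 1,2
  step 13. node 3  ⊔preds=[-4,4]  new=[-4,4]  stable
  step 14. node 7  ⊔preds=[-4,4]  new=[-4,4]  stable
  step 15. node 1  ⊔preds=[-4,4]  new=[2,4]  stable
  step 16. node 2  ⊔preds=[-4,4]  new=[-4,4]  stable

Least fixpoint reached:
  node 0: [-1,4]
  node 1: [2,4]
  node 2: [-4,4]
  node 3: [-4,4]
  node 4: [-2,4]
  node 5: [-4,4]
  node 6: [-2,-2]
  node 7: [-4,4]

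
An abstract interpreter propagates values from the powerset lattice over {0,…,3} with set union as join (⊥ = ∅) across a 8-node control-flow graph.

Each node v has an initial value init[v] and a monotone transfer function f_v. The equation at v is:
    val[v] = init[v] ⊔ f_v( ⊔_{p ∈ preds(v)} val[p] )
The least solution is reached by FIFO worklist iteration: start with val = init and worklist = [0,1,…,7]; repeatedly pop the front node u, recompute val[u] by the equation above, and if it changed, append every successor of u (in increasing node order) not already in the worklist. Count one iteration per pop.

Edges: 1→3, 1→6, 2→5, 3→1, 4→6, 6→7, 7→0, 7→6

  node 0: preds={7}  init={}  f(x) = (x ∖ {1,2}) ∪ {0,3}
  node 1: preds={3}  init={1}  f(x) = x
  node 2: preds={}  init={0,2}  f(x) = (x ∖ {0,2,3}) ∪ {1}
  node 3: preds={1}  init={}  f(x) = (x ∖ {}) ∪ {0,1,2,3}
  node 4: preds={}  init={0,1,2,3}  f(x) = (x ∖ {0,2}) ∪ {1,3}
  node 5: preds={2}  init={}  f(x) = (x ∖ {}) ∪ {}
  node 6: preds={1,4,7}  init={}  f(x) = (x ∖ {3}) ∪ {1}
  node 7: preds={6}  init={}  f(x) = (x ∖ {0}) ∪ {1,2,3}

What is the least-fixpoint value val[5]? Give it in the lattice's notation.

{0,1,2}

Worklist (12 pops):
  #1 pop 0: in={} → {0,3} (was {}); enqueue []
  #2 pop 1: in={} → {1} (no change)
  #3 pop 2: in={} → {0,1,2} (was {0,2}); enqueue []
  #4 pop 3: in={1} → {0,1,2,3} (was {}); enqueue [1]
  #5 pop 4: in={} → {0,1,2,3} (no change)
  #6 pop 5: in={0,1,2} → {0,1,2} (was {}); enqueue []
  #7 pop 6: in={0,1,2,3} → {0,1,2} (was {}); enqueue []
  #8 pop 7: in={0,1,2} → {1,2,3} (was {}); enqueue [0,6]
  #9 pop 1: in={0,1,2,3} → {0,1,2,3} (was {1}); enqueue [3]
  #10 pop 0: in={1,2,3} → {0,3} (no change)
  #11 pop 6: in={0,1,2,3} → {0,1,2} (no change)
  #12 pop 3: in={0,1,2,3} → {0,1,2,3} (no change)

Fixpoint:
  val[0] = {0,3}
  val[1] = {0,1,2,3}
  val[2] = {0,1,2}
  val[3] = {0,1,2,3}
  val[4] = {0,1,2,3}
  val[5] = {0,1,2}
  val[6] = {0,1,2}
  val[7] = {1,2,3}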